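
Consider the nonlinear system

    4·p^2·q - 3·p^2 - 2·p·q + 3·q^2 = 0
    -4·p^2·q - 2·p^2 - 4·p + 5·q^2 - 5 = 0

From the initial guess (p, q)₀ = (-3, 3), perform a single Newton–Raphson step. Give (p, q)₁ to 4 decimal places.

At (-3, 3): F = (126.0000, -74.0000).
Jacobian J = [[8·p·q - 6·p - 2·q, 4·p^2 - 2·p + 6·q], [-8·p·q - 4·p - 4, -4·p^2 + 10·q]].
At the point, J = [[-60.0000, 60.0000], [80.0000, -6.0000]] (det J = -4440.0000).
Solving J·Δ = −F gives Δ = (0.8297, -1.2703).
Then the next iterate is (p, q)₁ = (-2.1703, 1.7297).

(-2.1703, 1.7297)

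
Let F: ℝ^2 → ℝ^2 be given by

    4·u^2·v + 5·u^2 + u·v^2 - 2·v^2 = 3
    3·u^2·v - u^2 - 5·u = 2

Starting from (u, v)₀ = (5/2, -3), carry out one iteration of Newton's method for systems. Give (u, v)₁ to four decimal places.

At (5/2, -3): F = (-42.2500, -77.0000).
Jacobian J = [[8·u·v + 10·u + v^2, 4·u^2 + 2·u·v - 4·v], [6·u·v - 2·u - 5, 3·u^2]].
At the point, J = [[-26.0000, 22.0000], [-55.0000, 18.7500]] (det J = 722.5000).
Solving J·Δ = −F gives Δ = (-1.2482, 0.4453).
Then the next iterate is (u, v)₁ = (1.2518, -2.5547).

(1.2518, -2.5547)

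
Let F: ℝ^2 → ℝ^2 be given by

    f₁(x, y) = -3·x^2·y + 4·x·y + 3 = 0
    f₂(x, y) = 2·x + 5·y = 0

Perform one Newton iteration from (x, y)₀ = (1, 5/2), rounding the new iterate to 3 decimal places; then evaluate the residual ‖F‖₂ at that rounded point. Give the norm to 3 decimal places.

At (1, 5/2): F = (5.500, 14.500).
Jacobian J = [[-6·x·y + 4·y, -3·x^2 + 4·x], [2, 5]].
At the point, J = [[-5.000, 1.000], [2.000, 5.000]] (det J = -27.000).
Solving J·Δ = −F gives Δ = (0.481, -3.093).
Then the next iterate is (x, y)₁ = (1.481, -0.593).
Re-evaluating at (1.481, -0.593): F = (3.38906, -0.003), so ‖F‖₂ = 3.389.

3.389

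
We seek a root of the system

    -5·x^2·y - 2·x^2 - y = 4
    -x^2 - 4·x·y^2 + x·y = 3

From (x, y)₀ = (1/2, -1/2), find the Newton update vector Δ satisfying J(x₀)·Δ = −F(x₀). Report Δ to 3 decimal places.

At (1/2, -1/2): F = (-3.375, -4.000).
Jacobian J = [[-10·x·y - 4·x, -5·x^2 - 1], [-2·x - 4·y^2 + y, -8·x·y + x]].
At the point, J = [[0.500, -2.250], [-2.500, 2.500]] (det J = -4.375).
Solving J·Δ = −F gives Δ = (-3.986, -2.386).

(-3.986, -2.386)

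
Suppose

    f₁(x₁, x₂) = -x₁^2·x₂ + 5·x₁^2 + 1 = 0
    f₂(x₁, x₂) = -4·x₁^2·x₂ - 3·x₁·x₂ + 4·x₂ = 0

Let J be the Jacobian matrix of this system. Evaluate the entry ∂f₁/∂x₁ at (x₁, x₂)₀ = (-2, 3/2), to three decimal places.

-14.000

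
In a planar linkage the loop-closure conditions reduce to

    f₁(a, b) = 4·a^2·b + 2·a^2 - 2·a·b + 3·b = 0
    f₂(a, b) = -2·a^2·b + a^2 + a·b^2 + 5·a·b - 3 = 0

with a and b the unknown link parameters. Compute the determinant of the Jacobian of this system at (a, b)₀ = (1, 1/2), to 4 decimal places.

14.2500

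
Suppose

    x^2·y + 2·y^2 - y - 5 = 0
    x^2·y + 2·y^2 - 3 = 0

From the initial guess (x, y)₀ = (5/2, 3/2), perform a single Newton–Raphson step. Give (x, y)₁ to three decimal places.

(6.767, -2.000)

At (5/2, 3/2): F = (7.375, 10.875).
Jacobian J = [[2·x·y, x^2 + 4·y - 1], [2·x·y, x^2 + 4·y]].
At the point, J = [[7.500, 11.250], [7.500, 12.250]] (det J = 7.500).
Solving J·Δ = −F gives Δ = (4.267, -3.500).
Then the next iterate is (x, y)₁ = (6.767, -2.000).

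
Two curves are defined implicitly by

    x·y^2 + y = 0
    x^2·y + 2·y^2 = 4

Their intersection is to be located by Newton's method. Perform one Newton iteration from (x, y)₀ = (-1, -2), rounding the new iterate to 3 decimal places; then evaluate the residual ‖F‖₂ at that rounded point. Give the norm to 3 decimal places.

At (-1, -2): F = (-6.000, 2.000).
Jacobian J = [[y^2, 2·x·y + 1], [2·x·y, x^2 + 4·y]].
At the point, J = [[4.000, 5.000], [4.000, -7.000]] (det J = -48.000).
Solving J·Δ = −F gives Δ = (0.667, 0.667).
Then the next iterate is (x, y)₁ = (-0.333, -1.333).
Re-evaluating at (-0.333, -1.333): F = (-1.92470, -0.59404), so ‖F‖₂ = 2.014.

2.014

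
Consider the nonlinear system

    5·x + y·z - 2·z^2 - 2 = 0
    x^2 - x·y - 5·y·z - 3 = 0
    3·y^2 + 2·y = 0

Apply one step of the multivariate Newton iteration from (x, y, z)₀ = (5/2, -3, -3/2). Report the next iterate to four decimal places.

At (5/2, -3, -3/2): F = (10.5000, -11.7500, 21.0000).
Jacobian J = [[5, z, y - 4·z], [2·x - y, -x - 5·z, -5·y], [0, 6·y + 2, 0]].
At the point, J = [[5.0000, -1.5000, 3.0000], [8.0000, 5.0000, 15.0000], [0.0000, -16.0000, 0.0000]] (det J = 816.0000).
Solving J·Δ = −F gives Δ = (-2.8143, 1.3125, 1.8468).
Then the next iterate is (x, y, z)₁ = (-0.3143, -1.6875, 0.3468).

(-0.3143, -1.6875, 0.3468)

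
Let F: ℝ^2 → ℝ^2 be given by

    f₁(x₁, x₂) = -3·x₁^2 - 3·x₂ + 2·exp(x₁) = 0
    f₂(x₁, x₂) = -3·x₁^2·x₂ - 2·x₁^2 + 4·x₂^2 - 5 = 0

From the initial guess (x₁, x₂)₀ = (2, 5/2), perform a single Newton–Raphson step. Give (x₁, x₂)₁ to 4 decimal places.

At (2, 5/2): F = (-4.721888, -18.0000).
Jacobian J = [[-6·x₁ + 2·exp(x₁), -3], [-6·x₁·x₂ - 4·x₁, -3·x₁^2 + 8·x₂]].
At the point, J = [[2.778112, -3.0000], [-38.0000, 8.0000]] (det J = -91.775102).
Solving J·Δ = −F gives Δ = (-1.0000, -2.5000).
Then the next iterate is (x₁, x₂)₁ = (1.0000, 0.0000).

(1.0000, 0.0000)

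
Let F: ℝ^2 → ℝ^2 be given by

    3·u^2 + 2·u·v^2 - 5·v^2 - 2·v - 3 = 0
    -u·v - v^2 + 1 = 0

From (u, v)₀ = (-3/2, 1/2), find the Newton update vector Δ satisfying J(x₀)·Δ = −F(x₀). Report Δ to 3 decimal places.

(1.662, -1.338)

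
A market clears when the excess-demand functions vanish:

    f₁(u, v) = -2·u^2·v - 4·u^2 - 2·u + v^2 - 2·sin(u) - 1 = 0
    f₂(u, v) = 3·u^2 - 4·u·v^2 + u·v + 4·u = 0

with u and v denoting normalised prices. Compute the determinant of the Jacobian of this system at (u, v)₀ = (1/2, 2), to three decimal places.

112.664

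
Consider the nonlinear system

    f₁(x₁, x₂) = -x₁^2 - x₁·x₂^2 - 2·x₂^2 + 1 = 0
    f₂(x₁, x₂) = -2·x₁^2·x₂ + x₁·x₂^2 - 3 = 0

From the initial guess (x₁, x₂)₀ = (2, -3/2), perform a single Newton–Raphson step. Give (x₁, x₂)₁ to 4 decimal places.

(2.0719, -0.4626)

At (2, -3/2): F = (-12.0000, 13.5000).
Jacobian J = [[-2·x₁ - x₂^2, -2·x₁·x₂ - 4·x₂], [-4·x₁·x₂ + x₂^2, -2·x₁^2 + 2·x₁·x₂]].
At the point, J = [[-6.2500, 12.0000], [14.2500, -14.0000]] (det J = -83.5000).
Solving J·Δ = −F gives Δ = (0.0719, 1.0374).
Then the next iterate is (x₁, x₂)₁ = (2.0719, -0.4626).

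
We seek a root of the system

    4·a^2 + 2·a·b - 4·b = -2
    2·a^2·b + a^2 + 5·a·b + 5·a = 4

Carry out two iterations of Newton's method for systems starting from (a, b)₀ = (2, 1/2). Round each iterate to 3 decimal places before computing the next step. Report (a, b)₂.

(0.414, 0.568)

At (2, 1/2): F = (18.000, 19.000).
Jacobian J = [[8·a + 2·b, 2·a - 4], [4·a·b + 2·a + 5·b + 5, 2·a^2 + 5·a]].
At the point, J = [[17.000, 0.000], [15.500, 18.000]] (det J = 306.000).
Solving J·Δ = −F gives Δ = (-1.059, -0.144).
Then the next iterate is (a, b)₁ = (0.941, 0.356).
Round to (0.941, 0.356) and repeat: F = (4.78792, 3.89592), J = [[8.240, -2.118], [10.00198, 6.47596]].
Δ = (-0.527, 0.212), so (a, b)₂ = (0.414, 0.568).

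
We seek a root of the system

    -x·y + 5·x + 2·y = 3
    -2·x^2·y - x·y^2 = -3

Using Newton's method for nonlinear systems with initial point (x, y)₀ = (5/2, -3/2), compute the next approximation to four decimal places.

(0.8469, -2.4904)

At (5/2, -3/2): F = (10.2500, 16.1250).
Jacobian J = [[-y + 5, -x + 2], [-4·x·y - y^2, -2·x^2 - 2·x·y]].
At the point, J = [[6.5000, -0.5000], [12.7500, -5.0000]] (det J = -26.1250).
Solving J·Δ = −F gives Δ = (-1.6531, -0.9904).
Then the next iterate is (x, y)₁ = (0.8469, -2.4904).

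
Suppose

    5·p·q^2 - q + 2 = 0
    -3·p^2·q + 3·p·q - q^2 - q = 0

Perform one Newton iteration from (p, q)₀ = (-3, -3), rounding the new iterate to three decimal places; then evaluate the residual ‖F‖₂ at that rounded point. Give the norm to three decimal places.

At (-3, -3): F = (-130.000, 102.000).
Jacobian J = [[5·q^2, 10·p·q - 1], [-6·p·q + 3·q, -3·p^2 + 3·p - 2·q - 1]].
At the point, J = [[45.000, 89.000], [-63.000, -31.000]] (det J = 4212.000).
Solving J·Δ = −F gives Δ = (1.198, 0.855).
Then the next iterate is (p, q)₁ = (-1.802, -2.145).
Re-evaluating at (-1.802, -2.145): F = (-37.31024, 30.03560), so ‖F‖₂ = 47.898.

47.898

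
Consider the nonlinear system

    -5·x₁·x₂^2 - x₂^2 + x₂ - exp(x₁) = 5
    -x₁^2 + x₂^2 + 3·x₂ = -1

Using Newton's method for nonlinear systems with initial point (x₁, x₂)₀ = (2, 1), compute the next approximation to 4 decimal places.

At (2, 1): F = (-22.389056, 1.0000).
Jacobian J = [[-5·x₂^2 - exp(x₁), -10·x₁·x₂ - 2·x₂ + 1], [-2·x₁, 2·x₂ + 3]].
At the point, J = [[-12.389056, -21.0000], [-4.0000, 5.0000]] (det J = -145.945280).
Solving J·Δ = −F gives Δ = (-0.6231, -0.6985).
Then the next iterate is (x₁, x₂)₁ = (1.3769, 0.3015).

(1.3769, 0.3015)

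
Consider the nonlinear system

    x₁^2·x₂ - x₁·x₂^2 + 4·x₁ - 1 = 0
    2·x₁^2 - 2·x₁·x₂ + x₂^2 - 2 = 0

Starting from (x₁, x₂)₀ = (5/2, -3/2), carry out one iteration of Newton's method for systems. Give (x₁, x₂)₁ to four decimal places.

At (5/2, -3/2): F = (-6.0000, 20.2500).
Jacobian J = [[2·x₁·x₂ - x₂^2 + 4, x₁^2 - 2·x₁·x₂], [4·x₁ - 2·x₂, -2·x₁ + 2·x₂]].
At the point, J = [[-5.7500, 13.7500], [13.0000, -8.0000]] (det J = -132.7500).
Solving J·Δ = −F gives Δ = (-1.7359, -0.2895).
Then the next iterate is (x₁, x₂)₁ = (0.7641, -1.7895).

(0.7641, -1.7895)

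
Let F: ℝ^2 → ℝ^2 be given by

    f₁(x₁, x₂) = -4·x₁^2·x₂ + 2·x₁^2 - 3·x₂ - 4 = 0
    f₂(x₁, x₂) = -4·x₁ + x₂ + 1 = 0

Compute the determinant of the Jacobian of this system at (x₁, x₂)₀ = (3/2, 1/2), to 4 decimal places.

J = [[-8·x₁·x₂ + 4·x₁, -4·x₁^2 - 3], [-4, 1]].
At the point, J = [[0.0000, -12.0000], [-4.0000, 1.0000]].
det J = -48.0000.

-48.0000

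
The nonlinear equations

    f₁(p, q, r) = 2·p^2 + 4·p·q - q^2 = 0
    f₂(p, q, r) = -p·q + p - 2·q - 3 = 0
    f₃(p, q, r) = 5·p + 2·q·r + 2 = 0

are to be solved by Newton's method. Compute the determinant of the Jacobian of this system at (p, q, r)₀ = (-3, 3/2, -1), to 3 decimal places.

-40.500

J = [[4·p + 4·q, 4·p - 2·q, 0], [-q + 1, -p - 2, 0], [5, 2·r, 2·q]].
At the point, J = [[-6.000, -15.000, 0.000], [-0.500, 1.000, 0.000], [5.000, -2.000, 3.000]].
det J = -40.500.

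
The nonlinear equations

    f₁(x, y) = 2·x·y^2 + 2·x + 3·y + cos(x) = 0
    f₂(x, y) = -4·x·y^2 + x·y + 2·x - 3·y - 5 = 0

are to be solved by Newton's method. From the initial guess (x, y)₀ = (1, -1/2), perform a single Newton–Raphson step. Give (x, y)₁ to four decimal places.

(-1.1585, 1.5396)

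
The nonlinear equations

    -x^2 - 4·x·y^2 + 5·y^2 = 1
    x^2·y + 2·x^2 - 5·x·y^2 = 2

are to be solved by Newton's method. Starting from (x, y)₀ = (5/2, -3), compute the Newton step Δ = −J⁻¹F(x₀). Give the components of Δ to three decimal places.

(-0.340, 1.277)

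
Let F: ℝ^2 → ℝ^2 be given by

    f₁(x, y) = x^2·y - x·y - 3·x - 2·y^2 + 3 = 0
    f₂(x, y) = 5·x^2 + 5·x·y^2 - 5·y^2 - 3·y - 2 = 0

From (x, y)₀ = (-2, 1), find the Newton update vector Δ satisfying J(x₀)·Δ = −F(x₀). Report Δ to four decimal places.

(1.4592, -0.6633)

At (-2, 1): F = (13.0000, 0.0000).
Jacobian J = [[2·x·y - y - 3, x^2 - x - 4·y], [10·x + 5·y^2, 10·x·y - 10·y - 3]].
At the point, J = [[-8.0000, 2.0000], [-15.0000, -33.0000]] (det J = 294.0000).
Solving J·Δ = −F gives Δ = (1.4592, -0.6633).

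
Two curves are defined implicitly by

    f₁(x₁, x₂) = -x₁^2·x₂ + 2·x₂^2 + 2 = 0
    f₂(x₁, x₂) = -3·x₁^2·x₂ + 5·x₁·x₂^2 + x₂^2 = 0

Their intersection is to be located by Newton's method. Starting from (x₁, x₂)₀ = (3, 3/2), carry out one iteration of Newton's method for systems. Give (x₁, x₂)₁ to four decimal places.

At (3, 3/2): F = (-7.0000, -4.5000).
Jacobian J = [[-2·x₁·x₂, -x₁^2 + 4·x₂], [-6·x₁·x₂ + 5·x₂^2, -3·x₁^2 + 10·x₁·x₂ + 2·x₂]].
At the point, J = [[-9.0000, -3.0000], [-15.7500, 21.0000]] (det J = -236.2500).
Solving J·Δ = −F gives Δ = (-0.6794, -0.2952).
Then the next iterate is (x₁, x₂)₁ = (2.3206, 1.2048).

(2.3206, 1.2048)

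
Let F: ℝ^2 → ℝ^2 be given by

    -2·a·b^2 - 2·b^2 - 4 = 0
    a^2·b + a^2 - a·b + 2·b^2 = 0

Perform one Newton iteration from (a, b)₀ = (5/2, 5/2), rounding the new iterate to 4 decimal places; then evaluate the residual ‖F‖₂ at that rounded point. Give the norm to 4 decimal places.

At (5/2, 5/2): F = (-47.7500, 28.1250).
Jacobian J = [[-2·b^2, -4·a·b - 4·b], [2·a·b + 2·a - b, a^2 - a + 4·b]].
At the point, J = [[-12.5000, -35.0000], [15.0000, 13.7500]] (det J = 353.1250).
Solving J·Δ = −F gives Δ = (-0.9283, -1.0327).
Then the next iterate is (a, b)₁ = (1.5717, 1.4673).
Re-evaluating at (1.5717, 1.4673): F = (-15.073582, 8.094609), so ‖F‖₂ = 17.1095.

17.1095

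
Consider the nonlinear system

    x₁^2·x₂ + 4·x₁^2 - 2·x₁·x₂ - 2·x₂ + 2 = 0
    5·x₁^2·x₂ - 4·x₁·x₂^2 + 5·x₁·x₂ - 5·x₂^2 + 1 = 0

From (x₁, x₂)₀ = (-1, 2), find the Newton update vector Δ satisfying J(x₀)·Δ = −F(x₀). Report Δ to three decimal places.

(0.322, -2.844)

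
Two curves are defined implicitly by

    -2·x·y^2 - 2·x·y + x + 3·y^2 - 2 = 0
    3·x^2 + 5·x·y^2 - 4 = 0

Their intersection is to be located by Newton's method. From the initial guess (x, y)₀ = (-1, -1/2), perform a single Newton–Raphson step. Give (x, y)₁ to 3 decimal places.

At (-1, -1/2): F = (-2.750, -2.250).
Jacobian J = [[-2·y^2 - 2·y + 1, -4·x·y - 2·x + 6·y], [6·x + 5·y^2, 10·x·y]].
At the point, J = [[1.500, -3.000], [-4.750, 5.000]] (det J = -6.750).
Solving J·Δ = −F gives Δ = (-3.037, -2.435).
Then the next iterate is (x, y)₁ = (-4.037, -2.935).

(-4.037, -2.935)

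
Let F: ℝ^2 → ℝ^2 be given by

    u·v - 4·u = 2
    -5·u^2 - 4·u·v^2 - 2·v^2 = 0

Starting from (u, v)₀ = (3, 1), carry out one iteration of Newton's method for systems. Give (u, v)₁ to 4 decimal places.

At (3, 1): F = (-11.0000, -59.0000).
Jacobian J = [[v - 4, u], [-10·u - 4·v^2, -8·u·v - 4·v]].
At the point, J = [[-3.0000, 3.0000], [-34.0000, -28.0000]] (det J = 186.0000).
Solving J·Δ = −F gives Δ = (-2.6075, 1.0591).
Then the next iterate is (u, v)₁ = (0.3925, 2.0591).

(0.3925, 2.0591)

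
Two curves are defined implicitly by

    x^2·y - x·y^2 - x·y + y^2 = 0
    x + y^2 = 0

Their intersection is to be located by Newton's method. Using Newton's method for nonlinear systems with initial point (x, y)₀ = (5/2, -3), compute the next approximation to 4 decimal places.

(2.4834, -1.0861)

At (5/2, -3): F = (-24.7500, 11.5000).
Jacobian J = [[2·x·y - y^2 - y, x^2 - 2·x·y - x + 2·y], [1, 2·y]].
At the point, J = [[-21.0000, 12.7500], [1.0000, -6.0000]] (det J = 113.2500).
Solving J·Δ = −F gives Δ = (-0.0166, 1.9139).
Then the next iterate is (x, y)₁ = (2.4834, -1.0861).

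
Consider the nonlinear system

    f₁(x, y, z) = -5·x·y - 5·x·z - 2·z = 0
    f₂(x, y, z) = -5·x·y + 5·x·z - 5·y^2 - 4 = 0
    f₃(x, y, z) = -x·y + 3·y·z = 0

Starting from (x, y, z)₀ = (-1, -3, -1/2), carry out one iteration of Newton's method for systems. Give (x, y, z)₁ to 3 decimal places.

At (-1, -3, -1/2): F = (-16.500, -61.500, 1.500).
Jacobian J = [[-5·y - 5·z, -5·x, -5·x - 2], [-5·y + 5·z, -5·x - 10·y, 5·x], [-y, -x + 3·z, 3·y]].
At the point, J = [[17.500, 5.000, 3.000], [12.500, 35.000, -5.000], [3.000, -0.500, -9.000]] (det J = -5402.500).
Solving J·Δ = −F gives Δ = (0.438, 1.632, 0.222).
Then the next iterate is (x, y, z)₁ = (-0.562, -1.368, -0.278).

(-0.562, -1.368, -0.278)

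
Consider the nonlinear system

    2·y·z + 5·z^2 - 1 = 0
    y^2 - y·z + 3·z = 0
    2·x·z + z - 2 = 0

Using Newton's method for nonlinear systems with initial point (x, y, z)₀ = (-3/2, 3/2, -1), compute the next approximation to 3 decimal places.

(-1.720, 1.230, -0.780)

At (-3/2, 3/2, -1): F = (1.000, 0.750, 0.000).
Jacobian J = [[0, 2·z, 2·y + 10·z], [0, 2·y - z, -y + 3], [2·z, 0, 2·x + 1]].
At the point, J = [[0.000, -2.000, -7.000], [0.000, 4.000, 1.500], [-2.000, 0.000, -2.000]] (det J = -50.000).
Solving J·Δ = −F gives Δ = (-0.220, -0.270, 0.220).
Then the next iterate is (x, y, z)₁ = (-1.720, 1.230, -0.780).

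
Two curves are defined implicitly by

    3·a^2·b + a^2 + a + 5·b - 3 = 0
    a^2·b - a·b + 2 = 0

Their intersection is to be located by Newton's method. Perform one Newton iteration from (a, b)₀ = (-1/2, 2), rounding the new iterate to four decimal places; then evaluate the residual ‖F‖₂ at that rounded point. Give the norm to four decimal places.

4.6727

At (-1/2, 2): F = (8.2500, 3.5000).
Jacobian J = [[6·a·b + 2·a + 1, 3·a^2 + 5], [2·a·b - b, a^2 - a]].
At the point, J = [[-6.0000, 5.7500], [-4.0000, 0.7500]] (det J = 18.5000).
Solving J·Δ = −F gives Δ = (0.7534, -0.6486).
Then the next iterate is (a, b)₁ = (0.2534, 1.3514).
Re-evaluating at (0.2534, 1.3514): F = (4.334938, 1.744331), so ‖F‖₂ = 4.6727.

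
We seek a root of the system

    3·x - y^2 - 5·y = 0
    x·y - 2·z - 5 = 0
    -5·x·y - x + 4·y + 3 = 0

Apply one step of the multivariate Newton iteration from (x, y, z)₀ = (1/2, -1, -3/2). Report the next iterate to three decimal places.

(-0.182, 0.152, -2.121)

At (1/2, -1, -3/2): F = (5.500, -2.500, 1.000).
Jacobian J = [[3, -2·y - 5, 0], [y, x, -2], [-5·y - 1, -5·x + 4, 0]].
At the point, J = [[3.000, -3.000, 0.000], [-1.000, 0.500, -2.000], [4.000, 1.500, 0.000]] (det J = 33.000).
Solving J·Δ = −F gives Δ = (-0.682, 1.152, -0.621).
Then the next iterate is (x, y, z)₁ = (-0.182, 0.152, -2.121).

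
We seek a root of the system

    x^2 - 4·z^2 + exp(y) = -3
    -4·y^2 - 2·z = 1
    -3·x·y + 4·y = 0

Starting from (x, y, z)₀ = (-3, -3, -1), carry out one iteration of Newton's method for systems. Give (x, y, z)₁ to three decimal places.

(-0.845, -1.492, -0.400)

At (-3, -3, -1): F = (8.04979, -35.000, -39.000).
Jacobian J = [[2·x, exp(y), -8·z], [0, -8·y, -2], [-3·y, -3·x + 4, 0]].
At the point, J = [[-6.000, 0.04979, 8.000], [0.000, 24.000, -2.000], [9.000, 13.000, 0.000]] (det J = -1884.89617).
Solving J·Δ = −F gives Δ = (2.155, 1.508, 0.600).
Then the next iterate is (x, y, z)₁ = (-0.845, -1.492, -0.400).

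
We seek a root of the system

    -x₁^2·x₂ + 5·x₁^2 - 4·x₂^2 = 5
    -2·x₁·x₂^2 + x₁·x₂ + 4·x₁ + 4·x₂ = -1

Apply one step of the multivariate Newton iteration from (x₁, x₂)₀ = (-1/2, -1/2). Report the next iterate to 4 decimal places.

At (-1/2, -1/2): F = (-4.6250, -2.5000).
Jacobian J = [[-2·x₁·x₂ + 10·x₁, -x₁^2 - 8·x₂], [-2·x₂^2 + x₂ + 4, -4·x₁·x₂ + x₁ + 4]].
At the point, J = [[-5.5000, 3.7500], [3.0000, 2.5000]] (det J = -25.0000).
Solving J·Δ = −F gives Δ = (-0.0875, 1.1050).
Then the next iterate is (x₁, x₂)₁ = (-0.5875, 0.6050).

(-0.5875, 0.6050)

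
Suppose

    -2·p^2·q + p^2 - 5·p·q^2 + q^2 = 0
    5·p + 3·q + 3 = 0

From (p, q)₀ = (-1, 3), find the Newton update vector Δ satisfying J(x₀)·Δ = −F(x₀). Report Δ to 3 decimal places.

At (-1, 3): F = (49.000, 7.000).
Jacobian J = [[-4·p·q + 2·p - 5·q^2, -2·p^2 - 10·p·q + 2·q], [5, 3]].
At the point, J = [[-35.000, 34.000], [5.000, 3.000]] (det J = -275.000).
Solving J·Δ = −F gives Δ = (-0.331, -1.782).

(-0.331, -1.782)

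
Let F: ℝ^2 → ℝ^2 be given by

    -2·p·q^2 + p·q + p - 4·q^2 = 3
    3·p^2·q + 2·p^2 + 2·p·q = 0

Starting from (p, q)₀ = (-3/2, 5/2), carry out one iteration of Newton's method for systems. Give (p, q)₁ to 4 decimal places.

(-1.3080, 0.0034)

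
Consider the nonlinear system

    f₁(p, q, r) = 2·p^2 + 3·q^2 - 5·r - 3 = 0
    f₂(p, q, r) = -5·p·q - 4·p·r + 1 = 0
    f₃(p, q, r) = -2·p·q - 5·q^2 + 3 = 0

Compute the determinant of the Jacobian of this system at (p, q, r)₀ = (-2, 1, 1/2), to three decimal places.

J = [[4·p, 6·q, -5], [-5·q - 4·r, -5·p, -4·p], [-2·q, -2·p - 10·q, 0]].
At the point, J = [[-8.000, 6.000, -5.000], [-7.000, 10.000, 8.000], [-2.000, -6.000, 0.000]].
det J = -790.000.

-790.000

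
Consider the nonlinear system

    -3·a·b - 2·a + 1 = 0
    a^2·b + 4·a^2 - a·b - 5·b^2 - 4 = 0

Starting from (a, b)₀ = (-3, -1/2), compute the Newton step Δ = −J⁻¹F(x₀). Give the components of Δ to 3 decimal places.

At (-3, -1/2): F = (2.500, 24.750).
Jacobian J = [[-3·b - 2, -3·a], [2·a·b + 8·a - b, a^2 - a - 10·b]].
At the point, J = [[-0.500, 9.000], [-20.500, 17.000]] (det J = 176.000).
Solving J·Δ = −F gives Δ = (1.024, -0.221).

(1.024, -0.221)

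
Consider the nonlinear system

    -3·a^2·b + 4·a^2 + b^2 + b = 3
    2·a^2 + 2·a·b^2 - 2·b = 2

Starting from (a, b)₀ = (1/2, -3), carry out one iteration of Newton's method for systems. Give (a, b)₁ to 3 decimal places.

(-2.011, -7.591)

At (1/2, -3): F = (6.250, 13.500).
Jacobian J = [[-6·a·b + 8·a, -3·a^2 + 2·b + 1], [4·a + 2·b^2, 4·a·b - 2]].
At the point, J = [[13.000, -5.750], [20.000, -8.000]] (det J = 11.000).
Solving J·Δ = −F gives Δ = (-2.511, -4.591).
Then the next iterate is (a, b)₁ = (-2.011, -7.591).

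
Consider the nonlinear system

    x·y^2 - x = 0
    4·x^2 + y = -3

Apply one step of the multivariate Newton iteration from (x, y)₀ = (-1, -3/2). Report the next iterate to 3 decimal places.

At (-1, -3/2): F = (-1.250, 5.500).
Jacobian J = [[y^2 - 1, 2·x·y], [8·x, 1]].
At the point, J = [[1.250, 3.000], [-8.000, 1.000]] (det J = 25.250).
Solving J·Δ = −F gives Δ = (0.703, 0.124).
Then the next iterate is (x, y)₁ = (-0.297, -1.376).

(-0.297, -1.376)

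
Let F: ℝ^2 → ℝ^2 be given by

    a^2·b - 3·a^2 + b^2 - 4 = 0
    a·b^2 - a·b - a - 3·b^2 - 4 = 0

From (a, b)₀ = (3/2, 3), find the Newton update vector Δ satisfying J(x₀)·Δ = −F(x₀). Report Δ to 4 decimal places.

(3.4273, -0.6061)

At (3/2, 3): F = (5.0000, -23.5000).
Jacobian J = [[2·a·b - 6·a, a^2 + 2·b], [b^2 - b - 1, 2·a·b - a - 6·b]].
At the point, J = [[0.0000, 8.2500], [5.0000, -10.5000]] (det J = -41.2500).
Solving J·Δ = −F gives Δ = (3.4273, -0.6061).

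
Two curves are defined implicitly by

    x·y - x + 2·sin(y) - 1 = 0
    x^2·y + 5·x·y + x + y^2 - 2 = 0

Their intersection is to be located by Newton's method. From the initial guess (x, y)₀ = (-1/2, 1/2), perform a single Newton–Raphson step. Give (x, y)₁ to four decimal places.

(0.7658, 0.8378)

At (-1/2, 1/2): F = (0.208851, -3.3750).
Jacobian J = [[y - 1, x + 2·cos(y)], [2·x·y + 5·y + 1, x^2 + 5·x + 2·y]].
At the point, J = [[-0.5000, 1.255165], [3.0000, -1.2500]] (det J = -3.140495).
Solving J·Δ = −F gives Δ = (1.2658, 0.3378).
Then the next iterate is (x, y)₁ = (0.7658, 0.8378).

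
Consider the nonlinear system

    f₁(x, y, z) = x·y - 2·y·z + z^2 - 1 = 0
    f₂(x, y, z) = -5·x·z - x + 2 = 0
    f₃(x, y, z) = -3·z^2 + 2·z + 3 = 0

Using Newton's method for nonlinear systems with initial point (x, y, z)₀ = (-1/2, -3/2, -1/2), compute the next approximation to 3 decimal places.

At (-1/2, -3/2, -1/2): F = (-1.500, 1.250, 1.250).
Jacobian J = [[y, x - 2·z, -2·y + 2·z], [-5·z - 1, 0, -5·x], [0, 0, -6·z + 2]].
At the point, J = [[-1.500, 0.500, 2.000], [1.500, 0.000, 2.500], [0.000, 0.000, 5.000]] (det J = -3.750).
Solving J·Δ = −F gives Δ = (-0.417, 2.750, -0.250).
Then the next iterate is (x, y, z)₁ = (-0.917, 1.250, -0.750).

(-0.917, 1.250, -0.750)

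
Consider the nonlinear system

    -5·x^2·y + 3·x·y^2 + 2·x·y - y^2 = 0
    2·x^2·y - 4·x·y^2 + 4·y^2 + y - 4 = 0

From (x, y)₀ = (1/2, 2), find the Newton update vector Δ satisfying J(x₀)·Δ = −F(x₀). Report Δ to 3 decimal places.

At (1/2, 2): F = (1.500, 7.000).
Jacobian J = [[-10·x·y + 3·y^2 + 2·y, -5·x^2 + 6·x·y + 2·x - 2·y], [4·x·y - 4·y^2, 2·x^2 - 8·x·y + 8·y + 1]].
At the point, J = [[6.000, 1.750], [-12.000, 9.500]] (det J = 78.000).
Solving J·Δ = −F gives Δ = (-0.026, -0.769).

(-0.026, -0.769)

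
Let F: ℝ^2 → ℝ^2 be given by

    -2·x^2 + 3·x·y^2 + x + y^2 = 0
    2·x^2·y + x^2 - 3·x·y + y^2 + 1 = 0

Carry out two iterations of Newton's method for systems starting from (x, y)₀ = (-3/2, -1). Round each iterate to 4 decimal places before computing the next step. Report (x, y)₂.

(-0.2356, -0.1983)

At (-3/2, -1): F = (-9.5000, -4.7500).
Jacobian J = [[-4·x + 3·y^2 + 1, 6·x·y + 2·y], [4·x·y + 2·x - 3·y, 2·x^2 - 3·x + 2·y]].
At the point, J = [[10.0000, 7.0000], [6.0000, 7.0000]] (det J = 28.0000).
Solving J·Δ = −F gives Δ = (1.1875, -0.3393).
Then the next iterate is (x, y)₁ = (-0.3125, -1.3393).
Round to (-0.3125, -1.3393) and repeat: F = (-0.395705, 1.374205), J = [[7.631173, -0.167412], [5.067025, -1.545787]].
Δ = (0.0769, 1.1410), so (x, y)₂ = (-0.2356, -0.1983).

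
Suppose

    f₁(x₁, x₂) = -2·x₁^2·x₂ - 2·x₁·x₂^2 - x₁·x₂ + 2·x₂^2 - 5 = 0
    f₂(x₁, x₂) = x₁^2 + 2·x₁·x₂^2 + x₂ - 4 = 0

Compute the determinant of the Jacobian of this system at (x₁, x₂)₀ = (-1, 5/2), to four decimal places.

-154.5000

J = [[-4·x₁·x₂ - 2·x₂^2 - x₂, -2·x₁^2 - 4·x₁·x₂ - x₁ + 4·x₂], [2·x₁ + 2·x₂^2, 4·x₁·x₂ + 1]].
At the point, J = [[-5.0000, 19.0000], [10.5000, -9.0000]].
det J = -154.5000.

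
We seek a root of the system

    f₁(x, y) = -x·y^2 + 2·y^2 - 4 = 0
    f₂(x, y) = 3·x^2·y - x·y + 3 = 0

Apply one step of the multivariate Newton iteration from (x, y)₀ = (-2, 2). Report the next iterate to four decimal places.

At (-2, 2): F = (12.0000, 31.0000).
Jacobian J = [[-y^2, -2·x·y + 4·y], [6·x·y - y, 3·x^2 - x]].
At the point, J = [[-4.0000, 16.0000], [-26.0000, 14.0000]] (det J = 360.0000).
Solving J·Δ = −F gives Δ = (0.9111, -0.5222).
Then the next iterate is (x, y)₁ = (-1.0889, 1.4778).

(-1.0889, 1.4778)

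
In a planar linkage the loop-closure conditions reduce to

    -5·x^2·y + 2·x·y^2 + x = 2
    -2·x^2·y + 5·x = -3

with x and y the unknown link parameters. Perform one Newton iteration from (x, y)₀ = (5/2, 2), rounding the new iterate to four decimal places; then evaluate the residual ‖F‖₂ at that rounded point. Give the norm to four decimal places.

4.2787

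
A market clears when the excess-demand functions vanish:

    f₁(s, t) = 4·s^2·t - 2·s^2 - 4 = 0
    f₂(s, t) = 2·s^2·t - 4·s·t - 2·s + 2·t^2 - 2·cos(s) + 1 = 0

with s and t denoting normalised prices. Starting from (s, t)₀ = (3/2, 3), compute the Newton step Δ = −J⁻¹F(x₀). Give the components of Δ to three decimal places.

At (3/2, 3): F = (18.500, 11.35853).
Jacobian J = [[8·s·t - 4·s, 4·s^2], [4·s·t - 4·t + 2·sin(s) - 2, 2·s^2 - 4·s + 4·t]].
At the point, J = [[30.000, 9.000], [5.99499, 10.500]] (det J = 261.04509).
Solving J·Δ = −F gives Δ = (-0.353, -0.880).

(-0.353, -0.880)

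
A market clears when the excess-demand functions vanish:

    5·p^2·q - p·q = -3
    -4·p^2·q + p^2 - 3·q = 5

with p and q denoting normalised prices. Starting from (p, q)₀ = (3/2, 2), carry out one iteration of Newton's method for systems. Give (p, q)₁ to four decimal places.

At (3/2, 2): F = (22.5000, -26.7500).
Jacobian J = [[10·p·q - q, 5·p^2 - p], [-8·p·q + 2·p, -4·p^2 - 3]].
At the point, J = [[28.0000, 9.7500], [-21.0000, -12.0000]] (det J = -131.2500).
Solving J·Δ = −F gives Δ = (-0.0700, -2.1067).
Then the next iterate is (p, q)₁ = (1.4300, -0.1067).

(1.4300, -0.1067)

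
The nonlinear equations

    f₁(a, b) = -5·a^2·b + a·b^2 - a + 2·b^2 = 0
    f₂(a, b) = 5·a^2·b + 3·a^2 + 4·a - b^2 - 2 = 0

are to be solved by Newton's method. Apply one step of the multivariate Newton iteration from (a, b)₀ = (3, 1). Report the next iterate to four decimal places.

(1.1396, 1.3660)

At (3, 1): F = (-43.0000, 81.0000).
Jacobian J = [[-10·a·b + b^2 - 1, -5·a^2 + 2·a·b + 4·b], [10·a·b + 6·a + 4, 5·a^2 - 2·b]].
At the point, J = [[-30.0000, -35.0000], [52.0000, 43.0000]] (det J = 530.0000).
Solving J·Δ = −F gives Δ = (-1.8604, 0.3660).
Then the next iterate is (a, b)₁ = (1.1396, 1.3660).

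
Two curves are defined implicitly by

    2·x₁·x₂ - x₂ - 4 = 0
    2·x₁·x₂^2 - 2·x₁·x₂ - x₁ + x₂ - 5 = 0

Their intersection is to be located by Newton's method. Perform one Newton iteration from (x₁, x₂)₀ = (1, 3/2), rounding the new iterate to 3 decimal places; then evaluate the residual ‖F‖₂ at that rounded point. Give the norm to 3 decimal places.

2.442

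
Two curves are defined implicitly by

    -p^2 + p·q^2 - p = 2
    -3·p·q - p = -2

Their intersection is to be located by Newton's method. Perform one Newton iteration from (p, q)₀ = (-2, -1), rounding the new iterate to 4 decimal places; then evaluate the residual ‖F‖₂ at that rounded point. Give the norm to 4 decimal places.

2.5645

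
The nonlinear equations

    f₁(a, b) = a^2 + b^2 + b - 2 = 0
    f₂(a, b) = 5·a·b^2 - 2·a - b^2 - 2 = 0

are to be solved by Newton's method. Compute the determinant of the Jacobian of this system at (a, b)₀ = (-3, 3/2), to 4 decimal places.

251.0000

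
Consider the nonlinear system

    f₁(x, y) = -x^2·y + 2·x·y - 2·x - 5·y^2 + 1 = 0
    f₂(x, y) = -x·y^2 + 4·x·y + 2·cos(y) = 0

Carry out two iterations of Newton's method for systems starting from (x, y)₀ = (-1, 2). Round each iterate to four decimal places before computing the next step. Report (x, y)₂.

(-0.5412, 0.6739)

At (-1, 2): F = (-23.0000, -4.832294).
Jacobian J = [[-2·x·y + 2·y - 2, -x^2 + 2·x - 10·y], [-y^2 + 4·y, -2·x·y + 4·x - 2·sin(y)]].
At the point, J = [[6.0000, -23.0000], [4.0000, -1.818595]] (det J = 81.088431).
Solving J·Δ = −F gives Δ = (0.8548, -0.7770).
Then the next iterate is (x, y)₁ = (-0.1452, 1.2230).
Round to (-0.1452, 1.2230) and repeat: F = (-6.569189, 0.188515), J = [[0.801159, -12.541483], [3.396271, -2.105893]].
Δ = (-0.3960, -0.5491), so (x, y)₂ = (-0.5412, 0.6739).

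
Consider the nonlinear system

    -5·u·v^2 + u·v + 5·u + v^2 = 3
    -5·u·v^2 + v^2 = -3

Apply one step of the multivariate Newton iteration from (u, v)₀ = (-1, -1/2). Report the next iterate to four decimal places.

At (-1, -1/2): F = (-6.0000, 4.5000).
Jacobian J = [[-5·v^2 + v + 5, -10·u·v + u + 2·v], [-5·v^2, -10·u·v + 2·v]].
At the point, J = [[3.2500, -7.0000], [-1.2500, -6.0000]] (det J = -28.2500).
Solving J·Δ = −F gives Δ = (2.3894, 0.2522).
Then the next iterate is (u, v)₁ = (1.3894, -0.2478).

(1.3894, -0.2478)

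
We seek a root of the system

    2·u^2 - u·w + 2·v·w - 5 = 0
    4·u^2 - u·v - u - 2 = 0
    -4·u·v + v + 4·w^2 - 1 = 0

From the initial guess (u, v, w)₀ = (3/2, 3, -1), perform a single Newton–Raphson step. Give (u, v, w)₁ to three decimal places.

At (3/2, 3, -1): F = (-5.000, 1.000, -12.000).
Jacobian J = [[4·u - w, 2·w, -u + 2·v], [8·u - v - 1, -u, 0], [-4·v, -4·u + 1, 8·w]].
At the point, J = [[7.000, -2.000, 4.500], [8.000, -1.500, 0.000], [-12.000, -5.000, -8.000]] (det J = -305.000).
Solving J·Δ = −F gives Δ = (-0.589, -2.472, 0.928).
Then the next iterate is (u, v, w)₁ = (0.911, 0.528, -0.072).

(0.911, 0.528, -0.072)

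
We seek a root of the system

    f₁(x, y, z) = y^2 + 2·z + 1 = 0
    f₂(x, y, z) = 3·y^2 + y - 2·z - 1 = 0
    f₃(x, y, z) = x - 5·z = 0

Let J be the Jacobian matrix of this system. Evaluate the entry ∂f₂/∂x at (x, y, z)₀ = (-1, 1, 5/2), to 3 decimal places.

0.000

∂f₂/∂x = 0.
At (-1, 1, 5/2) this is 0.000.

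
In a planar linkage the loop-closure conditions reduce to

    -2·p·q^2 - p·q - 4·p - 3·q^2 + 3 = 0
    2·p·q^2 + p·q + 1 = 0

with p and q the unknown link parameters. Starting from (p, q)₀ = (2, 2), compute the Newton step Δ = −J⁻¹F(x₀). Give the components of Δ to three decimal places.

(0.750, -1.583)

At (2, 2): F = (-37.000, 21.000).
Jacobian J = [[-2·q^2 - q - 4, -4·p·q - p - 6·q], [2·q^2 + q, 4·p·q + p]].
At the point, J = [[-14.000, -30.000], [10.000, 18.000]] (det J = 48.000).
Solving J·Δ = −F gives Δ = (0.750, -1.583).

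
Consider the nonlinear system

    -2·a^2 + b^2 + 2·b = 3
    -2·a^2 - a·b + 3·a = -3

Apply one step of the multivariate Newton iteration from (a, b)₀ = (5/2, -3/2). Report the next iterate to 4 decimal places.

At (5/2, -3/2): F = (-16.2500, 1.7500).
Jacobian J = [[-4·a, 2·b + 2], [-4·a - b + 3, -a]].
At the point, J = [[-10.0000, -1.0000], [-5.5000, -2.5000]] (det J = 19.5000).
Solving J·Δ = −F gives Δ = (-2.1731, 5.4808).
Then the next iterate is (a, b)₁ = (0.3269, 3.9808).

(0.3269, 3.9808)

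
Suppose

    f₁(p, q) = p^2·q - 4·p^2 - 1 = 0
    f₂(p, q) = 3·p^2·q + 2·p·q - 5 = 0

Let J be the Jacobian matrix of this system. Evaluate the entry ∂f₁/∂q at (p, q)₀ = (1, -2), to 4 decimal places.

1.0000

∂f₁/∂q = p^2.
At (1, -2) this is 1.0000.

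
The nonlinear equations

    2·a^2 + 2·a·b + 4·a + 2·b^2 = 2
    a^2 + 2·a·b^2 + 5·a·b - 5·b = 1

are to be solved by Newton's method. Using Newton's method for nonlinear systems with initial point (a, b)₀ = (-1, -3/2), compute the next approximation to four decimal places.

(1.5000, -2.0000)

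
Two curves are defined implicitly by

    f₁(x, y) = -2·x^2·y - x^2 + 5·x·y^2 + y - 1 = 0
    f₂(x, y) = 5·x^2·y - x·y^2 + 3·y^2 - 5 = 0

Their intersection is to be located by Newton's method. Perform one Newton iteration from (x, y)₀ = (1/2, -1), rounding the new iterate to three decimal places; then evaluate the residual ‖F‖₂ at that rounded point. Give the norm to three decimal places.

1.434

At (1/2, -1): F = (0.750, -3.750).
Jacobian J = [[-4·x·y - 2·x + 5·y^2, -2·x^2 + 10·x·y + 1], [10·x·y - y^2, 5·x^2 - 2·x·y + 6·y]].
At the point, J = [[6.000, -4.500], [-6.000, -3.750]] (det J = -49.500).
Solving J·Δ = −F gives Δ = (-0.398, -0.364).
Then the next iterate is (x, y)₁ = (0.102, -1.364).
Re-evaluating at (0.102, -1.364): F = (-1.39717, 0.32076), so ‖F‖₂ = 1.434.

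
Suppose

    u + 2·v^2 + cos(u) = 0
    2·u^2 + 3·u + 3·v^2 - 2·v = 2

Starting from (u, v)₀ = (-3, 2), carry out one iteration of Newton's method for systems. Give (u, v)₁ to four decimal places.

(-2.0421, 1.3621)

At (-3, 2): F = (4.010008, 15.0000).
Jacobian J = [[-sin(u) + 1, 4·v], [4·u + 3, 6·v - 2]].
At the point, J = [[1.141120, 8.0000], [-9.0000, 10.0000]] (det J = 83.411200).
Solving J·Δ = −F gives Δ = (0.9579, -0.6379).
Then the next iterate is (u, v)₁ = (-2.0421, 1.3621).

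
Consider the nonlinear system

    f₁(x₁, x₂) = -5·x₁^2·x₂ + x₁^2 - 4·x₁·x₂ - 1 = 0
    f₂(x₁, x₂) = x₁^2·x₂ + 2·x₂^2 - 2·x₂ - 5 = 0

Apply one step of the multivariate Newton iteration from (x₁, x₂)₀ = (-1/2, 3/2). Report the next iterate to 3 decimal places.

(-1.712, 1.808)

At (-1/2, 3/2): F = (0.375, -3.125).
Jacobian J = [[-10·x₁·x₂ + 2·x₁ - 4·x₂, -5·x₁^2 - 4·x₁], [2·x₁·x₂, x₁^2 + 4·x₂ - 2]].
At the point, J = [[0.500, 0.750], [-1.500, 4.250]] (det J = 3.250).
Solving J·Δ = −F gives Δ = (-1.212, 0.308).
Then the next iterate is (x₁, x₂)₁ = (-1.712, 1.808).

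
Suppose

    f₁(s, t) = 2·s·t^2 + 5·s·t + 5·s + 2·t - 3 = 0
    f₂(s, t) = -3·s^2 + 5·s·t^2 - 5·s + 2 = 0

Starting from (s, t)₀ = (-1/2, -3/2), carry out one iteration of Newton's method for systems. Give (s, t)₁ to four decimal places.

(-6.3846, 6.0077)

At (-1/2, -3/2): F = (-7.0000, -1.8750).
Jacobian J = [[2·t^2 + 5·t + 5, 4·s·t + 5·s + 2], [-6·s + 5·t^2 - 5, 10·s·t]].
At the point, J = [[2.0000, 2.5000], [9.2500, 7.5000]] (det J = -8.1250).
Solving J·Δ = −F gives Δ = (-5.8846, 7.5077).
Then the next iterate is (s, t)₁ = (-6.3846, 6.0077).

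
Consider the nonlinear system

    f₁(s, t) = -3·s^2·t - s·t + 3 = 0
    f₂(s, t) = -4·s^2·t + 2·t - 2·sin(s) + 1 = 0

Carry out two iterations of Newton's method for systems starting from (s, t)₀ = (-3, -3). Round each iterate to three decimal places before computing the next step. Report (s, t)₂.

(-2.098, 2.013)

At (-3, -3): F = (75.000, 103.28224).
Jacobian J = [[-6·s·t - t, -3·s^2 - s], [-8·s·t - 2·cos(s), -4·s^2 + 2]].
At the point, J = [[-51.000, -24.000], [-70.02002, -34.000]] (det J = 53.51964).
Solving J·Δ = −F gives Δ = (1.331, 0.297).
Then the next iterate is (s, t)₁ = (-1.669, -2.703).
Round to (-1.669, -2.703) and repeat: F = (21.07681, 27.70185), J = [[-24.36484, -6.68768], [-35.89436, -9.14224]].
Δ = (-0.429, 4.716), so (s, t)₂ = (-2.098, 2.013).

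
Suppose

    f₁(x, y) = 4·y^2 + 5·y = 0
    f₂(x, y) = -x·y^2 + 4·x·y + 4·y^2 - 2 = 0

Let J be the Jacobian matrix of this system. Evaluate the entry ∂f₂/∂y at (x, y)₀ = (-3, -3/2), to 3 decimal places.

-33.000

∂f₂/∂y = -2·x·y + 4·x + 8·y.
At (-3, -3/2) this is -33.000.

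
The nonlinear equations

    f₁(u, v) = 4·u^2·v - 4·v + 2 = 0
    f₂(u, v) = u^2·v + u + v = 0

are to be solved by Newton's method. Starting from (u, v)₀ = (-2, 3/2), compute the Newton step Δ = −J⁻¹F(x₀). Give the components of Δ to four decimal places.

(0.5667, -0.5333)

At (-2, 3/2): F = (20.0000, 5.5000).
Jacobian J = [[8·u·v, 4·u^2 - 4], [2·u·v + 1, u^2 + 1]].
At the point, J = [[-24.0000, 12.0000], [-5.0000, 5.0000]] (det J = -60.0000).
Solving J·Δ = −F gives Δ = (0.5667, -0.5333).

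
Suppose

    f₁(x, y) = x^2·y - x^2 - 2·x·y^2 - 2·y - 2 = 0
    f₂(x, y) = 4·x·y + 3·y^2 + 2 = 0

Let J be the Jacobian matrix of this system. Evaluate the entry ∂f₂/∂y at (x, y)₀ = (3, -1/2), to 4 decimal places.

9.0000

∂f₂/∂y = 4·x + 6·y.
At (3, -1/2) this is 9.0000.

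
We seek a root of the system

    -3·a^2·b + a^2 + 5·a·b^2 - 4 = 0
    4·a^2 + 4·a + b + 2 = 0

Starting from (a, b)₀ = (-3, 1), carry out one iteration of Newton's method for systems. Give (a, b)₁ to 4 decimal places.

(-1.6625, 0.7498)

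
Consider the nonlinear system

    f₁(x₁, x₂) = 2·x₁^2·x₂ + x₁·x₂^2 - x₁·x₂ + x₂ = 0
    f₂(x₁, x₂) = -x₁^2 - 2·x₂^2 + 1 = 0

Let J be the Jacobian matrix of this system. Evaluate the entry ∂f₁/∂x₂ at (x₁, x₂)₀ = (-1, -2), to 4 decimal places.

8.0000

∂f₁/∂x₂ = 2·x₁^2 + 2·x₁·x₂ - x₁ + 1.
At (-1, -2) this is 8.0000.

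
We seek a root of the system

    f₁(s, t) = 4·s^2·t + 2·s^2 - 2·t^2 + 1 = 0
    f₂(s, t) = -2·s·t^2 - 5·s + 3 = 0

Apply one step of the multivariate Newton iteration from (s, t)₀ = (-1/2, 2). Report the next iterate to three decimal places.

(-0.130, 0.828)

At (-1/2, 2): F = (-4.500, 9.500).
Jacobian J = [[8·s·t + 4·s, 4·s^2 - 4·t], [-2·t^2 - 5, -4·s·t]].
At the point, J = [[-10.000, -7.000], [-13.000, 4.000]] (det J = -131.000).
Solving J·Δ = −F gives Δ = (0.370, -1.172).
Then the next iterate is (s, t)₁ = (-0.130, 0.828).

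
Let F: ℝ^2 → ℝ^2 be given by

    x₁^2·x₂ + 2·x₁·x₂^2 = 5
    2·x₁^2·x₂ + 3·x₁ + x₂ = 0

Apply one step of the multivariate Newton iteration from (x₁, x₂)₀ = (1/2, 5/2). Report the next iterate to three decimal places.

(-0.769, 5.769)

At (1/2, 5/2): F = (1.875, 5.250).
Jacobian J = [[2·x₁·x₂ + 2·x₂^2, x₁^2 + 4·x₁·x₂], [4·x₁·x₂ + 3, 2·x₁^2 + 1]].
At the point, J = [[15.000, 5.250], [8.000, 1.500]] (det J = -19.500).
Solving J·Δ = −F gives Δ = (-1.269, 3.269).
Then the next iterate is (x₁, x₂)₁ = (-0.769, 5.769).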